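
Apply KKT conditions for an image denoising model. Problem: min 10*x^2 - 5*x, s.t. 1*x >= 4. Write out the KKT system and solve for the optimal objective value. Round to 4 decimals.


Step 1: Try lambda = 0 (constraint inactive).
x_unc = 5/(2*10) = 0.25
Check: 1*0.25 = 0.25 < 4 -- violated!
Step 2: Constraint must be active: 1*x = 4
x* = 4/1 = 4.0
lambda = (2*10*4.0 - 5)/1 = 75.0
Step 3: Compute optimal value.
f(x*) = 10*4.0^2 - 5*4.0 = 140.0


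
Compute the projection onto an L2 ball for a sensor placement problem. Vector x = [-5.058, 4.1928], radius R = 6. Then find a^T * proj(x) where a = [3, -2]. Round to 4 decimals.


Step 1: Compute ||x|| (intermediates to 6 decimals).
||x|| = sqrt((-5.058)^2 + 4.1928^2) = 6.569851
Step 2: Project.
Since ||x|| > R, scale = R/||x|| = 6/6.569851 = 0.913263, proj(x) = scale * x
proj(x) = [-4.619284, 3.829129]
Step 3: Dot product.
a^T * proj(x) = 3*(-4.619284) - 2*3.829129 = -21.5161


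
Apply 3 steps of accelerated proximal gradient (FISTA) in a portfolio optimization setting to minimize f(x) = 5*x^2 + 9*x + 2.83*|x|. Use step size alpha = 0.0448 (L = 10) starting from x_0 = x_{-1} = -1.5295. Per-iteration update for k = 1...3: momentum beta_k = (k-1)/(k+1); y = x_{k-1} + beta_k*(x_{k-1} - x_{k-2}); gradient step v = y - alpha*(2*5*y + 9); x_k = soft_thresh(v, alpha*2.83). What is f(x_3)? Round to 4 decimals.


FISTA on f(x) = 5*x^2 + 9*x + 2.83*|x|
L = 10, alpha = 0.0448
Iteration 1: beta = 0.0, y = -1.5295 + 0.0*(-1.5295 + 1.5295) = -1.5295
  grad(y) = -6.295, v = y - alpha*grad = -1.2475
  prox(v) = soft_thresh(-1.2475, 0.1268) = -1.1207
Iteration 2: beta = 0.3333, y = -1.1207 + 0.3333*(-1.1207 + 1.5295) = -0.9844
  grad(y) = -0.8443, v = y - alpha*grad = -0.9466
  prox(v) = soft_thresh(-0.9466, 0.1268) = -0.8198
Iteration 3: beta = 0.5, y = -0.8198 + 0.5*(-0.8198 + 1.1207) = -0.6694
  grad(y) = 2.3062, v = y - alpha*grad = -0.7727
  prox(v) = soft_thresh(-0.7727, 0.1268) = -0.6459
f(x_3) = 5*(-0.6459)^2 + 9*(-0.6459) + 2.83*|-0.6459| = -1.8993


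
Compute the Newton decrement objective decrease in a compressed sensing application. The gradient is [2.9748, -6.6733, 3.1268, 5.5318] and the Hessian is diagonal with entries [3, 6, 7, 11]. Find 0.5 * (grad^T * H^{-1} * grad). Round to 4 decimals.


Step 1: H is diagonal, so H^(-1) * g = [0.9916, -1.1122, 0.4467, 0.5029].
Step 2: g^T H^(-1) g = sum_i g_i^2 / H_ii
  = (2.9748)^2/3 + (-6.6733)^2/6 + (3.1268)^2/7 + (5.5318)^2/11
  = 2.9498 + 7.4222 + 1.3967 + 2.7819 = 14.5506
Step 3: Objective decrease = 0.5 * g^T H^(-1) g = 7.2753


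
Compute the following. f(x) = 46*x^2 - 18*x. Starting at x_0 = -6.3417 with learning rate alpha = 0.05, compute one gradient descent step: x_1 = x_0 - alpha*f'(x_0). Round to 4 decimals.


We compute the gradient at x_0 and apply the update.
f'(x) = 92*x - 18
f'(-6.3417) = 92*-6.3417 - 18 = -601.4364
x_1 = -6.3417 - 0.05*-601.4364 = 23.7301


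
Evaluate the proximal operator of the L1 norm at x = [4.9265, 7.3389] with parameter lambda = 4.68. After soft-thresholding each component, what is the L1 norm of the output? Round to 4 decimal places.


Soft-thresholding with lambda = 4.68:
prox(4.9265) = sign(4.9265)*max(|4.9265| - 4.68, 0) = 0.2465
prox(7.3389) = sign(7.3389)*max(|7.3389| - 4.68, 0) = 2.6589
prox(x) = [0.2465, 2.6589]
||prox(x)||_1 = 0.2465 + 2.6589 = 2.9054


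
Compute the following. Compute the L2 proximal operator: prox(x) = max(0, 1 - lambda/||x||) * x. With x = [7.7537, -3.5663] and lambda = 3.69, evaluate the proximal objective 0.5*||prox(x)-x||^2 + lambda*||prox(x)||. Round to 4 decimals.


Step 1: Compute ||x||.
||x|| = 8.5345
Step 2: Compute scaling factor.
scale = max(0, 1 - 3.69/8.5345) = 0.5676
Step 3: prox(x) = [4.4013, -2.0244]
||prox(x)|| = 4.8445
Step 4: Proximal objective.
0.5*||prox-x||^2 = 6.8081
lambda*||prox|| = 17.8762
Total = 24.6844


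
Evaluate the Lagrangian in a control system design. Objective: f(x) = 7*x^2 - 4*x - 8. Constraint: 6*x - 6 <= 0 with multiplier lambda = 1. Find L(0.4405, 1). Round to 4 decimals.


Step 1: Evaluate f(x).
f(0.4405) = 7*0.4405^2 - 4*0.4405 - 8 = -8.4037
Step 2: Evaluate g(x).
g(0.4405) = 6*0.4405 - 6 = -3.357
Step 3: Compute Lagrangian.
L = -8.4037 + 1*-3.357 = -11.7607


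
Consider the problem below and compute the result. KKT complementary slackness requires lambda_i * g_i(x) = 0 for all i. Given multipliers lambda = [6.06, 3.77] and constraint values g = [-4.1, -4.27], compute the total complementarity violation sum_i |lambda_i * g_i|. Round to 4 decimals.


KKT complementary slackness check:
lambda_1 * g_1 = 6.06 * -4.1 = -24.846
lambda_2 * g_2 = 3.77 * -4.27 = -16.0979
Total violation = 24.846 + 16.0979 = 40.9439


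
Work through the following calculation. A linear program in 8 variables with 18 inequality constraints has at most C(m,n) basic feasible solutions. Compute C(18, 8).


Each vertex corresponds to some choice of n active constraints out of m, so the number of vertices is at most C(m, n) = m! / (n!(m-n)!).
m = 18, n = 8
Numerator: 18 * 17 * 16 * 15 * 14 * 13 * 12 * 11
Denominator: 8! = 40320
C(18, 8) = 43758


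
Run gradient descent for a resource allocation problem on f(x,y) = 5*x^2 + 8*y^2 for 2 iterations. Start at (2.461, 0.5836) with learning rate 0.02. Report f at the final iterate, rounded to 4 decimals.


Gradient descent on f(x,y) = 5*x^2 + 8*y^2.
Starting point: (2.461, 0.5836), alpha = 0.02
Step 1: grad_x = 2*5*2.461 = 24.61, grad_y = 2*8*0.5836 = 9.3376
  x_1 = 2.461 - 0.02*24.61 = 1.9688
  y_1 = 0.5836 - 0.02*9.3376 = 0.3968
Step 2: grad_x = 2*5*1.9688 = 19.688, grad_y = 2*8*0.3968 = 6.3496
  x_2 = 1.9688 - 0.02*19.688 = 1.575
  y_2 = 0.3968 - 0.02*6.3496 = 0.2699
f(1.575, 0.2699) = 5*1.575^2 + 8*0.2699^2 = 12.9863


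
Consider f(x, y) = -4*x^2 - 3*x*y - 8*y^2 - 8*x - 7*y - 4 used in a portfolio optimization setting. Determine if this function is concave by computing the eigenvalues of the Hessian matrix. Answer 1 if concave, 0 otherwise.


The Hessian of f(x,y) = -4*x^2 - 3*x*y - 8*y^2 - 8*x - 7*y - 4 is:
H = [[-8, -3], [-3, -16]]
Trace = -8 - 16 = -24
Determinant = -8*-16 - (-3)^2 = 119
Discriminant = (-24)^2 - 4*119 = 100.0
Eigenvalues: lambda_1 = -17.0, lambda_2 = -7.0
The function is concave.

1


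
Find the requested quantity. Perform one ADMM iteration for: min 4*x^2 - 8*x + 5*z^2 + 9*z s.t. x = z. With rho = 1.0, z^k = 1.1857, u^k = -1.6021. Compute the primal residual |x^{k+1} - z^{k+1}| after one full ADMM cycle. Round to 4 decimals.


ADMM iteration with rho = 1.0, z^k = 1.1857, u^k = -1.6021
Step 1: x-update.
Minimize 4*x^2 - 8*x + (1.0/2)*(x - 1.1857 - 1.6021)^2
FOC: (2*4 + 1.0)*x = 8 + 1.0*(1.1857 + 1.6021)
x^{k+1} = 1.1986
Step 2: z-update.
Minimize 5*z^2 + 9*z + (1.0/2)*(1.1986 - z - 1.6021)^2
FOC: (2*5 + 1.0)*z = -9 + 1.0*(1.1986 - 1.6021)
z^{k+1} = -0.8549
Step 3: u-update.
u^{k+1} = -1.6021 + 1.1986 + 0.8549 = 0.4514
Step 4: Primal residual = |1.1986 + 0.8549| = 2.0535


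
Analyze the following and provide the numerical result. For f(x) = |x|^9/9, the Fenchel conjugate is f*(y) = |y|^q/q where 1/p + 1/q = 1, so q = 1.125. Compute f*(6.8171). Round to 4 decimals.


The conjugate exponent q satisfies 1/p + 1/q = 1.
p = 9, so q = 9/(9 - 1) = 1.125
|y|^q = 6.8171^1.125 = 8.6656
f*(6.8171) = 8.6656 / 1.125 = 7.7028


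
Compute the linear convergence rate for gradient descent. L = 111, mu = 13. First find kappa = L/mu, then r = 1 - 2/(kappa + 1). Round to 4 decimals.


Step 1: Compute the condition number.
kappa = L/mu = 111/13 = 8.5385
Step 2: Compute the convergence rate.
r = 1 - 2/(kappa + 1) = 1 - 2*mu/(L + mu) = (L - mu)/(L + mu) = 98/124 = 0.7903


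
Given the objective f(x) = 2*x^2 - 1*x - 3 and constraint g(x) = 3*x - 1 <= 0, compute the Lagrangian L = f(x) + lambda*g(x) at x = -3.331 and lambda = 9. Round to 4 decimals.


Step 1: Evaluate f(x).
f(-3.331) = 2*(-3.331)^2 - 1*(-3.331) - 3 = 22.5221
Step 2: Evaluate g(x).
g(-3.331) = 3*-3.331 - 1 = -10.993
Step 3: Compute Lagrangian.
L = 22.5221 + 9*-10.993 = -76.4149


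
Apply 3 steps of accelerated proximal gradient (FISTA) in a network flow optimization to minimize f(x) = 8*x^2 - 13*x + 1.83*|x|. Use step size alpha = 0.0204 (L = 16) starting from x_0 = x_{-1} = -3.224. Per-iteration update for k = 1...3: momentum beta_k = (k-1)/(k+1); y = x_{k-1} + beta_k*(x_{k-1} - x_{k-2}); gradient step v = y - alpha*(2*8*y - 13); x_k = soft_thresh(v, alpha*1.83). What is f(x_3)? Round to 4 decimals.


FISTA on f(x) = 8*x^2 - 13*x + 1.83*|x|
L = 16, alpha = 0.0204
Iteration 1: beta = 0.0, y = -3.224 + 0.0*(-3.224 + 3.224) = -3.224
  grad(y) = -64.584, v = y - alpha*grad = -1.9065
  prox(v) = soft_thresh(-1.9065, 0.0373) = -1.8692
Iteration 2: beta = 0.3333, y = -1.8692 + 0.3333*(-1.8692 + 3.224) = -1.4175
  grad(y) = -35.6806, v = y - alpha*grad = -0.6897
  prox(v) = soft_thresh(-0.6897, 0.0373) = -0.6523
Iteration 3: beta = 0.5, y = -0.6523 + 0.5*(-0.6523 + 1.8692) = -0.0439
  grad(y) = -13.7025, v = y - alpha*grad = 0.2356
  prox(v) = soft_thresh(0.2356, 0.0373) = 0.1983
f(x_3) = 8*0.1983^2 - 13*0.1983 + 1.83*|0.1983| = -1.9004


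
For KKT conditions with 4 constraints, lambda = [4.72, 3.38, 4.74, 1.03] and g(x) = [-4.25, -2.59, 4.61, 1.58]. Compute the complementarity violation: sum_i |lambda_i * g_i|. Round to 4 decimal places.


KKT complementary slackness check:
lambda_1 * g_1 = 4.72 * -4.25 = -20.06
lambda_2 * g_2 = 3.38 * -2.59 = -8.7542
lambda_3 * g_3 = 4.74 * 4.61 = 21.8514
lambda_4 * g_4 = 1.03 * 1.58 = 1.6274
Total violation = 20.06 + 8.7542 + 21.8514 + 1.6274 = 52.293


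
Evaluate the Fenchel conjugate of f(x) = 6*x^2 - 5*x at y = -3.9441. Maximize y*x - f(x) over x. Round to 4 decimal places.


f*(y) = sup_x {y*x - a*x^2 - b*x} = sup_x {(y-b)*x - a*x^2}
FOC: (y - b) - 2a*x = 0 => x* = (y - b)/(2a)
x* = (-3.9441 + 5)/(2*6) = 0.088
f*(-3.9441) = (y-b)^2/(4a) = (-3.9441 + 5)^2/(4*6)
= 1.1149/24 = 0.0465


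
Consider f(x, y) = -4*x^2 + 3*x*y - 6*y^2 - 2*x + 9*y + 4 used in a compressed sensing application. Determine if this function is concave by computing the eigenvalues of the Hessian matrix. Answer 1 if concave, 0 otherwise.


The Hessian of f(x,y) = -4*x^2 + 3*x*y - 6*y^2 - 2*x + 9*y + 4 is:
H = [[-8, 3], [3, -12]]
Trace = -8 - 12 = -20
Determinant = -8*-12 - (3)^2 = 87
Discriminant = (-20)^2 - 4*87 = 52.0
Eigenvalues: lambda_1 = -13.6056, lambda_2 = -6.3944
The function is concave.

1


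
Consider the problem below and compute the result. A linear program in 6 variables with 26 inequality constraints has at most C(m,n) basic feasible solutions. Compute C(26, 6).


Each vertex corresponds to some choice of n active constraints out of m, so the number of vertices is at most C(m, n) = m! / (n!(m-n)!).
m = 26, n = 6
Numerator: 26 * 25 * 24 * 23 * 22 * 21
Denominator: 6! = 720
C(26, 6) = 230230


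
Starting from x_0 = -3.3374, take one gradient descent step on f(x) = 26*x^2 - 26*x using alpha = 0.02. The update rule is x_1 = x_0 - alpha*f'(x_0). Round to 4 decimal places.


We compute the gradient at x_0 and apply the update.
f'(x) = 52*x - 26
f'(-3.3374) = 52*-3.3374 - 26 = -199.5448
x_1 = -3.3374 - 0.02*-199.5448 = 0.6535


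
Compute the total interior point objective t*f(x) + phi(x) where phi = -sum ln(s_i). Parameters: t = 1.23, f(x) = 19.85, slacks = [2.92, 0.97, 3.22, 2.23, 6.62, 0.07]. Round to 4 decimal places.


Step 1: Compute log-barrier.
ln values: [1.0716, -0.0305, 1.1694, 0.802, 1.8901, -2.6593]
phi = -(1.0716 - 0.0305 + 1.1694 + 0.802 + 1.8901 - 2.6593) = -2.2433
Step 2: Compute augmented objective.
t*f(x) = 1.23*19.85 = 24.4155
Total = 24.4155 - 2.2433 = 22.1722


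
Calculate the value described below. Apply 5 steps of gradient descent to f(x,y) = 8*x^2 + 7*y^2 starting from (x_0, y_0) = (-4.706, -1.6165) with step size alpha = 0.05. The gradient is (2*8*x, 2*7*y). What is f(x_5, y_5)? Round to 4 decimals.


Gradient descent on f(x,y) = 8*x^2 + 7*y^2.
Starting point: (-4.706, -1.6165), alpha = 0.05
Step 1: grad_x = 2*8*-4.706 = -75.296, grad_y = 2*7*-1.6165 = -22.631
  x_1 = -4.706 - 0.05*-75.296 = -0.9412
  y_1 = -1.6165 - 0.05*-22.631 = -0.485
Step 2: grad_x = 2*8*-0.9412 = -15.0592, grad_y = 2*7*-0.485 = -6.7893
  x_2 = -0.9412 - 0.05*-15.0592 = -0.1882
  y_2 = -0.485 - 0.05*-6.7893 = -0.1455
Step 3: grad_x = 2*8*-0.1882 = -3.0118, grad_y = 2*7*-0.1455 = -2.0368
  x_3 = -0.1882 - 0.05*-3.0118 = -0.0376
  y_3 = -0.1455 - 0.05*-2.0368 = -0.0436
Step 4: grad_x = 2*8*-0.0376 = -0.6024, grad_y = 2*7*-0.0436 = -0.611
  x_4 = -0.0376 - 0.05*-0.6024 = -0.0075
  y_4 = -0.0436 - 0.05*-0.611 = -0.0131
Step 5: grad_x = 2*8*-0.0075 = -0.1205, grad_y = 2*7*-0.0131 = -0.1833
  x_5 = -0.0075 - 0.05*-0.1205 = -0.0015
  y_5 = -0.0131 - 0.05*-0.1833 = -0.0039
f(-0.0015, -0.0039) = 8*(-0.0015)^2 + 7*(-0.0039)^2 = 0.0001


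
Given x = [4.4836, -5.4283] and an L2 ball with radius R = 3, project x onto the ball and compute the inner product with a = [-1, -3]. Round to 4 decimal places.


Step 1: Compute ||x|| (intermediates to 6 decimals).
||x|| = sqrt(4.4836^2 + (-5.4283)^2) = 7.040533
Step 2: Project.
Since ||x|| > R, scale = R/||x|| = 3/7.040533 = 0.426104, proj(x) = scale * x
proj(x) = [1.91048, -2.31302]
Step 3: Dot product.
a^T * proj(x) = -1*1.91048 - 3*(-2.31302) = 5.0286


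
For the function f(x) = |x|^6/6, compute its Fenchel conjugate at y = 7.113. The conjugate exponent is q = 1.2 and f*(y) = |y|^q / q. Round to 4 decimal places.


The conjugate exponent q satisfies 1/p + 1/q = 1.
p = 6, so q = 6/(6 - 1) = 1.2
|y|^q = 7.113^1.2 = 10.5308
f*(7.113) = 10.5308 / 1.2 = 8.7757


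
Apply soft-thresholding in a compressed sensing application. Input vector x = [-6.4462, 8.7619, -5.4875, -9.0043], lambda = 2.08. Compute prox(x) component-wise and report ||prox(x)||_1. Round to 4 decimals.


Soft-thresholding with lambda = 2.08:
prox(-6.4462) = sign(-6.4462)*max(|-6.4462| - 2.08, 0) = -4.3662
prox(8.7619) = sign(8.7619)*max(|8.7619| - 2.08, 0) = 6.6819
prox(-5.4875) = sign(-5.4875)*max(|-5.4875| - 2.08, 0) = -3.4075
prox(-9.0043) = sign(-9.0043)*max(|-9.0043| - 2.08, 0) = -6.9243
prox(x) = [-4.3662, 6.6819, -3.4075, -6.9243]
||prox(x)||_1 = 4.3662 + 6.6819 + 3.4075 + 6.9243 = 21.3799


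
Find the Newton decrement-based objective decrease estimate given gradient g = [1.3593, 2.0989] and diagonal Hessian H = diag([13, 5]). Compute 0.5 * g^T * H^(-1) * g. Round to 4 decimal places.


Step 1: H is diagonal, so H^(-1) * g = [0.1046, 0.4198].
Step 2: g^T H^(-1) g = sum_i g_i^2 / H_ii
  = (1.3593)^2/13 + (2.0989)^2/5
  = 0.1421 + 0.8811 = 1.0232
Step 3: Objective decrease = 0.5 * g^T H^(-1) g = 0.5116


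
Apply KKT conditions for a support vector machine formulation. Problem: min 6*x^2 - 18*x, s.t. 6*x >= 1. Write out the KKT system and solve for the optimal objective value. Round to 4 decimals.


Step 1: Try lambda = 0 (constraint inactive).
Stationarity: 2*6*x - 18 = 0
x* = 18/(2*6) = 1.5
Check constraint: 6*1.5 = 9.0 >= 1 -- satisfied.
Step 2: Compute optimal value.
f(x*) = 6*1.5^2 - 18*1.5 = -13.5


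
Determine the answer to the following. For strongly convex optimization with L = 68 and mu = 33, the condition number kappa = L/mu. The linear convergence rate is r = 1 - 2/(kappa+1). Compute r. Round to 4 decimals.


Step 1: Compute the condition number.
kappa = L/mu = 68/33 = 2.0606
Step 2: Compute the convergence rate.
r = 1 - 2/(kappa + 1) = 1 - 2*mu/(L + mu) = (L - mu)/(L + mu) = 35/101 = 0.3465


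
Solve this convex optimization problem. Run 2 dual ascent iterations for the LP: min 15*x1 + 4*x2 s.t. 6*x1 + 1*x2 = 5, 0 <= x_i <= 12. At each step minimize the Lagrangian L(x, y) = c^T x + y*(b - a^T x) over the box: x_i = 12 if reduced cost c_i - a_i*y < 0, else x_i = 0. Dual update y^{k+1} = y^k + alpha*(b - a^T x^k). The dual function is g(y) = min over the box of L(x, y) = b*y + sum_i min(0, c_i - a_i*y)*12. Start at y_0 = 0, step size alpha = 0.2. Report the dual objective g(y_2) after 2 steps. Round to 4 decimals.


Dual ascent for LP: min 15*x1 + 4*x2, 6*x1 + 1*x2 = 5, 0 <= x_i <= 12
Step 1: y^k = 0.0, reduced costs: (15.0, 4.0)
  x^k = (0.0, 0.0), subgradient = b - a^T x = 5.0
  y^{k+1} = 0.0 + 0.2*5.0 = 1.0
Step 2: y^k = 1.0, reduced costs: (9.0, 3.0)
  x^k = (0.0, 0.0), subgradient = b - a^T x = 5.0
  y^{k+1} = 1.0 + 0.2*5.0 = 2.0
Dual objective at y_2 = 2.0: reduced costs (3.0, 2.0), box minimizer x = (0.0, 0.0)
g(y_2) = b*y + (c1 - a1*y)*x1 + (c2 - a2*y)*x2 = 5*2.0 + 3.0*0.0 + 2.0*0.0 = 10.0 + 0.0 + 0.0 = 10.0


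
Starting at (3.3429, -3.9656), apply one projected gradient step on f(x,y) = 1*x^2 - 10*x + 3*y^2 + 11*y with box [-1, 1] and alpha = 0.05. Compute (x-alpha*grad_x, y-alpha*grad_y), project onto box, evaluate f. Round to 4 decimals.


Step 1: Compute gradient at (3.3429, -3.9656).
grad_x = 2*1*3.3429 - 10 = -3.3142
grad_y = 2*3*-3.9656 + 11 = -12.7936
Step 2: Gradient step.
x_raw = 3.3429 - 0.05*-3.3142 = 3.5086
y_raw = -3.9656 - 0.05*-12.7936 = -3.3259
Step 3: Project onto [-1, 1].
x_proj = clip(3.5086) = 1.0
y_proj = clip(-3.3259) = -1.0
Step 4: Evaluate f.
f(1.0, -1.0) = -17.0


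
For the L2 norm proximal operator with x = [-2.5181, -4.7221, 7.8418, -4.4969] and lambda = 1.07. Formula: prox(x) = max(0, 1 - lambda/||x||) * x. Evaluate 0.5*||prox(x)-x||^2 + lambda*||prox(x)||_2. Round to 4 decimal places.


Step 1: Compute ||x||.
||x|| = 10.505
Step 2: Compute scaling factor.
scale = max(0, 1 - 1.07/10.505) = 0.8981
Step 3: prox(x) = [-2.2616, -4.2411, 7.0431, -4.0389]
||prox(x)|| = 9.435
Step 4: Proximal objective.
0.5*||prox-x||^2 = 0.5725
lambda*||prox|| = 10.0955
Total = 10.6679


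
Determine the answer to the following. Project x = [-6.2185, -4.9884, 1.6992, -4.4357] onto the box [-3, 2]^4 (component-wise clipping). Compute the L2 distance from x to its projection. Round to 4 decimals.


Project each component onto [-3, 2].
clip(-6.2185) = -3.0, clip(-4.9884) = -3.0, clip(1.6992) = 1.6992, clip(-4.4357) = -3.0
Projection = [-3.0, -3.0, 1.6992, -3.0]
Squared diffs: [10.3587, 3.9537, 0.0, 2.0612]
Distance = sqrt(16.3736) = 4.0464


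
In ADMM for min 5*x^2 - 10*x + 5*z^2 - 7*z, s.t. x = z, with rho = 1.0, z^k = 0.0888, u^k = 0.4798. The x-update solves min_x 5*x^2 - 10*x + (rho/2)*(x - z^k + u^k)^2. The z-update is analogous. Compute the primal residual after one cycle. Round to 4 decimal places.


ADMM iteration with rho = 1.0, z^k = 0.0888, u^k = 0.4798
Step 1: x-update.
Minimize 5*x^2 - 10*x + (1.0/2)*(x - 0.0888 + 0.4798)^2
FOC: (2*5 + 1.0)*x = 10 + 1.0*(0.0888 - 0.4798)
x^{k+1} = 0.8735
Step 2: z-update.
Minimize 5*z^2 - 7*z + (1.0/2)*(0.8735 - z + 0.4798)^2
FOC: (2*5 + 1.0)*z = 7 + 1.0*(0.8735 + 0.4798)
z^{k+1} = 0.7594
Step 3: u-update.
u^{k+1} = 0.4798 + 0.8735 - 0.7594 = 0.594
Step 4: Primal residual = |0.8735 - 0.7594| = 0.1142


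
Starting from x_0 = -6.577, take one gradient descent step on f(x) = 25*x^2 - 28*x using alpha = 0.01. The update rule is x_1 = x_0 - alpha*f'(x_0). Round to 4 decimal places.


We compute the gradient at x_0 and apply the update.
f'(x) = 50*x - 28
f'(-6.577) = 50*-6.577 - 28 = -356.85
x_1 = -6.577 - 0.01*-356.85 = -3.0085


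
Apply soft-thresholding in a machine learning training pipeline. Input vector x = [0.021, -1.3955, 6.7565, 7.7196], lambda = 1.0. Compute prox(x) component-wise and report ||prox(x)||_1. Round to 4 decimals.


Soft-thresholding with lambda = 1.0:
prox(0.021) = sign(0.021)*max(|0.021| - 1.0, 0) = 0.0
prox(-1.3955) = sign(-1.3955)*max(|-1.3955| - 1.0, 0) = -0.3955
prox(6.7565) = sign(6.7565)*max(|6.7565| - 1.0, 0) = 5.7565
prox(7.7196) = sign(7.7196)*max(|7.7196| - 1.0, 0) = 6.7196
prox(x) = [0.0, -0.3955, 5.7565, 6.7196]
||prox(x)||_1 = 0.0 + 0.3955 + 5.7565 + 6.7196 = 12.8716


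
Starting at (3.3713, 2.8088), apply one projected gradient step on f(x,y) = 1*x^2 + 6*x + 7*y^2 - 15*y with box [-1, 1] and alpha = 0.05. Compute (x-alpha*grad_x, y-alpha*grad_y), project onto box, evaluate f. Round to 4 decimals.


Step 1: Compute gradient at (3.3713, 2.8088).
grad_x = 2*1*3.3713 + 6 = 12.7426
grad_y = 2*7*2.8088 - 15 = 24.3232
Step 2: Gradient step.
x_raw = 3.3713 - 0.05*12.7426 = 2.7342
y_raw = 2.8088 - 0.05*24.3232 = 1.5926
Step 3: Project onto [-1, 1].
x_proj = clip(2.7342) = 1.0
y_proj = clip(1.5926) = 1.0
Step 4: Evaluate f.
f(1.0, 1.0) = -1.0


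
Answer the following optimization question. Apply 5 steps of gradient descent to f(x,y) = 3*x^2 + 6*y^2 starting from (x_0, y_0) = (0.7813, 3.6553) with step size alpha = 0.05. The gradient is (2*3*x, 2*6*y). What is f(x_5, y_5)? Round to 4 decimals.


Gradient descent on f(x,y) = 3*x^2 + 6*y^2.
Starting point: (0.7813, 3.6553), alpha = 0.05
Step 1: grad_x = 2*3*0.7813 = 4.6878, grad_y = 2*6*3.6553 = 43.8636
  x_1 = 0.7813 - 0.05*4.6878 = 0.5469
  y_1 = 3.6553 - 0.05*43.8636 = 1.4621
Step 2: grad_x = 2*3*0.5469 = 3.2815, grad_y = 2*6*1.4621 = 17.5454
  x_2 = 0.5469 - 0.05*3.2815 = 0.3828
  y_2 = 1.4621 - 0.05*17.5454 = 0.5848
Step 3: grad_x = 2*3*0.3828 = 2.297, grad_y = 2*6*0.5848 = 7.0182
  x_3 = 0.3828 - 0.05*2.297 = 0.268
  y_3 = 0.5848 - 0.05*7.0182 = 0.2339
Step 4: grad_x = 2*3*0.268 = 1.6079, grad_y = 2*6*0.2339 = 2.8073
  x_4 = 0.268 - 0.05*1.6079 = 0.1876
  y_4 = 0.2339 - 0.05*2.8073 = 0.0936
Step 5: grad_x = 2*3*0.1876 = 1.1255, grad_y = 2*6*0.0936 = 1.1229
  x_5 = 0.1876 - 0.05*1.1255 = 0.1313
  y_5 = 0.0936 - 0.05*1.1229 = 0.0374
f(0.1313, 0.0374) = 3*0.1313^2 + 6*0.0374^2 = 0.0601


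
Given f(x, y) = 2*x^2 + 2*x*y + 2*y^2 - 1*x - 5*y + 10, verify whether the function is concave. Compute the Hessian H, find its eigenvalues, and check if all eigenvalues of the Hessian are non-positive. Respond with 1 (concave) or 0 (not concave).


The Hessian of f(x,y) = 2*x^2 + 2*x*y + 2*y^2 - 1*x - 5*y + 10 is:
H = [[4, 2], [2, 4]]
Trace = 4 + 4 = 8
Determinant = 4*4 - (2)^2 = 12
Discriminant = (8)^2 - 4*12 = 16.0
Eigenvalues: lambda_1 = 2.0, lambda_2 = 6.0
The function is not concave.

0


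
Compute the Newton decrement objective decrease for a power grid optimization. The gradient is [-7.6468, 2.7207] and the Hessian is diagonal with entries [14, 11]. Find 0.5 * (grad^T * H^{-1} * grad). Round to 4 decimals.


Step 1: H is diagonal, so H^(-1) * g = [-0.5462, 0.2473].
Step 2: g^T H^(-1) g = sum_i g_i^2 / H_ii
  = (-7.6468)^2/14 + (2.7207)^2/11
  = 4.1767 + 0.6729 = 4.8496
Step 3: Objective decrease = 0.5 * g^T H^(-1) g = 2.4248


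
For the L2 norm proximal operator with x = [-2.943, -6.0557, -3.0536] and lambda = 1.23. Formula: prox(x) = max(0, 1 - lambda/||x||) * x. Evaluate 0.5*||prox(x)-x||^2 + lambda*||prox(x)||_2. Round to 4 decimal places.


Step 1: Compute ||x||.
||x|| = 7.3931
Step 2: Compute scaling factor.
scale = max(0, 1 - 1.23/7.3931) = 0.8336
Step 3: prox(x) = [-2.4534, -5.0482, -2.5456]
||prox(x)|| = 6.1631
Step 4: Proximal objective.
0.5*||prox-x||^2 = 0.7565
lambda*||prox|| = 7.5806
Total = 8.337


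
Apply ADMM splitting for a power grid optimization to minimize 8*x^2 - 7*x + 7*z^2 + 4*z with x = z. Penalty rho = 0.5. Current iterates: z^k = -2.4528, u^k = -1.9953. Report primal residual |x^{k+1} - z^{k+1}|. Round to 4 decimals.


ADMM iteration with rho = 0.5, z^k = -2.4528, u^k = -1.9953
Step 1: x-update.
Minimize 8*x^2 - 7*x + (0.5/2)*(x + 2.4528 - 1.9953)^2
FOC: (2*8 + 0.5)*x = 7 + 0.5*(-2.4528 + 1.9953)
x^{k+1} = 0.4104
Step 2: z-update.
Minimize 7*z^2 + 4*z + (0.5/2)*(0.4104 - z - 1.9953)^2
FOC: (2*7 + 0.5)*z = -4 + 0.5*(0.4104 - 1.9953)
z^{k+1} = -0.3305
Step 3: u-update.
u^{k+1} = -1.9953 + 0.4104 + 0.3305 = -1.2544
Step 4: Primal residual = |0.4104 + 0.3305| = 0.7409


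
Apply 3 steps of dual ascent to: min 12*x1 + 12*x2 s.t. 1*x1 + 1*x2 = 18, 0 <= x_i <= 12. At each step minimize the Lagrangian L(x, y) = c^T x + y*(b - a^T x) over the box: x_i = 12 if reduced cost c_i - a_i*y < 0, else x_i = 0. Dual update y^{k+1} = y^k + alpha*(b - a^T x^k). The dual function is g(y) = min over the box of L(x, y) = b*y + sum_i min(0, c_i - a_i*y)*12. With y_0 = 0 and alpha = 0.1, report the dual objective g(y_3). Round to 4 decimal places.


Dual ascent for LP: min 12*x1 + 12*x2, 1*x1 + 1*x2 = 18, 0 <= x_i <= 12
Step 1: y^k = 0.0, reduced costs: (12.0, 12.0)
  x^k = (0.0, 0.0), subgradient = b - a^T x = 18.0
  y^{k+1} = 0.0 + 0.1*18.0 = 1.8
Step 2: y^k = 1.8, reduced costs: (10.2, 10.2)
  x^k = (0.0, 0.0), subgradient = b - a^T x = 18.0
  y^{k+1} = 1.8 + 0.1*18.0 = 3.6
Step 3: y^k = 3.6, reduced costs: (8.4, 8.4)
  x^k = (0.0, 0.0), subgradient = b - a^T x = 18.0
  y^{k+1} = 3.6 + 0.1*18.0 = 5.4
Dual objective at y_3 = 5.4: reduced costs (6.6, 6.6), box minimizer x = (0.0, 0.0)
g(y_3) = b*y + (c1 - a1*y)*x1 + (c2 - a2*y)*x2 = 18*5.4 + 6.6*0.0 + 6.6*0.0 = 97.2 + 0.0 + 0.0 = 97.2


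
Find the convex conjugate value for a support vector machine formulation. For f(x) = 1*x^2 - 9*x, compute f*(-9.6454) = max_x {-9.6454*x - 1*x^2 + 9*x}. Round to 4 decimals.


f*(y) = sup_x {y*x - a*x^2 - b*x} = sup_x {(y-b)*x - a*x^2}
FOC: (y - b) - 2a*x = 0 => x* = (y - b)/(2a)
x* = (-9.6454 + 9)/(2*1) = -0.3227
f*(-9.6454) = (y-b)^2/(4a) = (-9.6454 + 9)^2/(4*1)
= 0.4165/4 = 0.1041


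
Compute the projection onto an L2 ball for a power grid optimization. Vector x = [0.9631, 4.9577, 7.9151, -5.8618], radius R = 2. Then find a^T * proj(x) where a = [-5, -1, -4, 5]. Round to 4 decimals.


Step 1: Compute ||x|| (intermediates to 6 decimals).
||x|| = sqrt(0.9631^2 + 4.9577^2 + 7.9151^2 + (-5.8618)^2) = 11.068688
Step 2: Project.
Since ||x|| > R, scale = R/||x|| = 2/11.068688 = 0.18069, proj(x) = scale * x
proj(x) = [0.174023, 0.895807, 1.430179, -1.059169]
Step 3: Dot product.
a^T * proj(x) = -5*0.174023 - 1*0.895807 - 4*1.430179 + 5*(-1.059169) = -12.7825


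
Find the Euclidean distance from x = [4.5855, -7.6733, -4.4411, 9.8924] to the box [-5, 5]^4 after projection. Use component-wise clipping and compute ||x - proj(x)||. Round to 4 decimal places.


Project each component onto [-5, 5].
clip(4.5855) = 4.5855, clip(-7.6733) = -5.0, clip(-4.4411) = -4.4411, clip(9.8924) = 5.0
Projection = [4.5855, -5.0, -4.4411, 5.0]
Squared diffs: [0.0, 7.1465, 0.0, 23.9356]
Distance = sqrt(31.0821) = 5.5751


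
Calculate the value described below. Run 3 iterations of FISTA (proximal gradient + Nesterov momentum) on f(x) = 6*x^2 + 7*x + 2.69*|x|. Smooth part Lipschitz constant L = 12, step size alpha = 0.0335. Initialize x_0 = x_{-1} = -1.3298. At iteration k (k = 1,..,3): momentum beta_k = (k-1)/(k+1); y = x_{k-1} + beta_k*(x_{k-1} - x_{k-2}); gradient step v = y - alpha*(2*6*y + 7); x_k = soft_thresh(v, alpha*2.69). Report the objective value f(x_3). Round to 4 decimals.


FISTA on f(x) = 6*x^2 + 7*x + 2.69*|x|
L = 12, alpha = 0.0335
Iteration 1: beta = 0.0, y = -1.3298 + 0.0*(-1.3298 + 1.3298) = -1.3298
  grad(y) = -8.9576, v = y - alpha*grad = -1.0297
  prox(v) = soft_thresh(-1.0297, 0.0901) = -0.9396
Iteration 2: beta = 0.3333, y = -0.9396 + 0.3333*(-0.9396 + 1.3298) = -0.8095
  grad(y) = -2.7145, v = y - alpha*grad = -0.7186
  prox(v) = soft_thresh(-0.7186, 0.0901) = -0.6285
Iteration 3: beta = 0.5, y = -0.6285 + 0.5*(-0.6285 + 0.9396) = -0.4729
  grad(y) = 1.3248, v = y - alpha*grad = -0.5173
  prox(v) = soft_thresh(-0.5173, 0.0901) = -0.4272
f(x_3) = 6*(-0.4272)^2 + 7*(-0.4272) + 2.69*|-0.4272| = -0.7462


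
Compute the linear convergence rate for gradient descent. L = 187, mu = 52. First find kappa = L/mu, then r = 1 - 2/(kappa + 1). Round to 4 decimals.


Step 1: Compute the condition number.
kappa = L/mu = 187/52 = 3.5962
Step 2: Compute the convergence rate.
r = 1 - 2/(kappa + 1) = 1 - 2*mu/(L + mu) = (L - mu)/(L + mu) = 135/239 = 0.5649


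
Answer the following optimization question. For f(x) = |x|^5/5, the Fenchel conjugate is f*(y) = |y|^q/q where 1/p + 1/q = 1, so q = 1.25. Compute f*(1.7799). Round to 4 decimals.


The conjugate exponent q satisfies 1/p + 1/q = 1.
p = 5, so q = 5/(5 - 1) = 1.25
|y|^q = 1.7799^1.25 = 2.0559
f*(1.7799) = 2.0559 / 1.25 = 1.6447


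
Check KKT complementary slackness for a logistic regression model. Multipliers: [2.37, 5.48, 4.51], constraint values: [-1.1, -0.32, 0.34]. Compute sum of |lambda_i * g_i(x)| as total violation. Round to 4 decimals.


KKT complementary slackness check:
lambda_1 * g_1 = 2.37 * -1.1 = -2.607
lambda_2 * g_2 = 5.48 * -0.32 = -1.7536
lambda_3 * g_3 = 4.51 * 0.34 = 1.5334
Total violation = 2.607 + 1.7536 + 1.5334 = 5.894


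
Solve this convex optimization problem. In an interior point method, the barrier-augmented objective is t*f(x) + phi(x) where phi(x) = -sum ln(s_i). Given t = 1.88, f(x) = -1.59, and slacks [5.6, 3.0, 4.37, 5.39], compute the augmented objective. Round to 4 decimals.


Step 1: Compute log-barrier.
ln values: [1.7228, 1.0986, 1.4748, 1.6845]
phi = -(1.7228 + 1.0986 + 1.4748 + 1.6845) = -5.9807
Step 2: Compute augmented objective.
t*f(x) = 1.88*-1.59 = -2.9892
Total = -2.9892 - 5.9807 = -8.9699


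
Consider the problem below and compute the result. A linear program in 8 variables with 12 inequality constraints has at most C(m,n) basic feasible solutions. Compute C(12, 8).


Each vertex corresponds to some choice of n active constraints out of m, so the number of vertices is at most C(m, n) = m! / (n!(m-n)!).
m = 12, n = 8
Numerator: 12 * 11 * 10 * 9 * 8 * 7 * 6 * 5
Denominator: 8! = 40320
C(12, 8) = 495


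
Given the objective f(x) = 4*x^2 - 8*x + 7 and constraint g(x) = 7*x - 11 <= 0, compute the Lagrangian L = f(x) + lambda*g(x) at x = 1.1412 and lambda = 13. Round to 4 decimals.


Step 1: Evaluate f(x).
f(1.1412) = 4*1.1412^2 - 8*1.1412 + 7 = 3.0797
Step 2: Evaluate g(x).
g(1.1412) = 7*1.1412 - 11 = -3.0116
Step 3: Compute Lagrangian.
L = 3.0797 + 13*-3.0116 = -36.0711


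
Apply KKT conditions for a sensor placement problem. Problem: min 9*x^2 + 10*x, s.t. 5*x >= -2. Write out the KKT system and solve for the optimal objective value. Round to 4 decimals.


Step 1: Try lambda = 0 (constraint inactive).
x_unc = -10/(2*9) = -0.5556
Check: 5*-0.5556 = -2.778 < -2 -- violated!
Step 2: Constraint must be active: 5*x = -2
x* = -2/5 = -0.4
lambda = (2*9*(-0.4) + 10)/5 = 0.56
Step 3: Compute optimal value.
f(x*) = 9*(-0.4)^2 + 10*(-0.4) = -2.56


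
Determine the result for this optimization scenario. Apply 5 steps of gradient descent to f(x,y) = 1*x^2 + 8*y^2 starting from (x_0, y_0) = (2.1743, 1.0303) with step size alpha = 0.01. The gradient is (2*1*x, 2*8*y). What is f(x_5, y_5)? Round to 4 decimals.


Gradient descent on f(x,y) = 1*x^2 + 8*y^2.
Starting point: (2.1743, 1.0303), alpha = 0.01
Step 1: grad_x = 2*1*2.1743 = 4.3486, grad_y = 2*8*1.0303 = 16.4848
  x_1 = 2.1743 - 0.01*4.3486 = 2.1308
  y_1 = 1.0303 - 0.01*16.4848 = 0.8655
Step 2: grad_x = 2*1*2.1308 = 4.2616, grad_y = 2*8*0.8655 = 13.8472
  x_2 = 2.1308 - 0.01*4.2616 = 2.0882
  y_2 = 0.8655 - 0.01*13.8472 = 0.727
Step 3: grad_x = 2*1*2.0882 = 4.1764, grad_y = 2*8*0.727 = 11.6317
  x_3 = 2.0882 - 0.01*4.1764 = 2.0464
  y_3 = 0.727 - 0.01*11.6317 = 0.6107
Step 4: grad_x = 2*1*2.0464 = 4.0929, grad_y = 2*8*0.6107 = 9.7706
  x_4 = 2.0464 - 0.01*4.0929 = 2.0055
  y_4 = 0.6107 - 0.01*9.7706 = 0.513
Step 5: grad_x = 2*1*2.0055 = 4.011, grad_y = 2*8*0.513 = 8.2073
  x_5 = 2.0055 - 0.01*4.011 = 1.9654
  y_5 = 0.513 - 0.01*8.2073 = 0.4309
f(1.9654, 0.4309) = 1*1.9654^2 + 8*0.4309^2 = 5.3481


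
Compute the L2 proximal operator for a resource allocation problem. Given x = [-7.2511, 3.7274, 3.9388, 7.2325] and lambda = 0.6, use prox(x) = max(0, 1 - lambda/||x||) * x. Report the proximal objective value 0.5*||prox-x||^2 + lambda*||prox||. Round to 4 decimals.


Step 1: Compute ||x||.
||x|| = 11.5886
Step 2: Compute scaling factor.
scale = max(0, 1 - 0.6/11.5886) = 0.9482
Step 3: prox(x) = [-6.8757, 3.5344, 3.7349, 6.858]
||prox(x)|| = 10.9886
Step 4: Proximal objective.
0.5*||prox-x||^2 = 0.18
lambda*||prox|| = 6.5932
Total = 6.7731


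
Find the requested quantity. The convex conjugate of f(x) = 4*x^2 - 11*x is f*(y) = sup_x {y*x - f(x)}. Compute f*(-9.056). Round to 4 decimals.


f*(y) = sup_x {y*x - a*x^2 - b*x} = sup_x {(y-b)*x - a*x^2}
FOC: (y - b) - 2a*x = 0 => x* = (y - b)/(2a)
x* = (-9.056 + 11)/(2*4) = 0.243
f*(-9.056) = (y-b)^2/(4a) = (-9.056 + 11)^2/(4*4)
= 3.7791/16 = 0.2362


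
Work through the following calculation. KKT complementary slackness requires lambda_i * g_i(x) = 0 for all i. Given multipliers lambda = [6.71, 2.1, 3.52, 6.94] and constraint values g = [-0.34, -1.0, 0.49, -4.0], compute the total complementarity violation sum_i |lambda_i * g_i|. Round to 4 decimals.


KKT complementary slackness check:
lambda_1 * g_1 = 6.71 * -0.34 = -2.2814
lambda_2 * g_2 = 2.1 * -1.0 = -2.1
lambda_3 * g_3 = 3.52 * 0.49 = 1.7248
lambda_4 * g_4 = 6.94 * -4.0 = -27.76
Total violation = 2.2814 + 2.1 + 1.7248 + 27.76 = 33.8662


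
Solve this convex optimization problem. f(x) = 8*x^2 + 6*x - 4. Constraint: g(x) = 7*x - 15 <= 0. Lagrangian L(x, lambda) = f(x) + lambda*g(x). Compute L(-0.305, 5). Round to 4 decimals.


Step 1: Evaluate f(x).
f(-0.305) = 8*(-0.305)^2 + 6*(-0.305) - 4 = -5.0858
Step 2: Evaluate g(x).
g(-0.305) = 7*-0.305 - 15 = -17.135
Step 3: Compute Lagrangian.
L = -5.0858 + 5*-17.135 = -90.7608


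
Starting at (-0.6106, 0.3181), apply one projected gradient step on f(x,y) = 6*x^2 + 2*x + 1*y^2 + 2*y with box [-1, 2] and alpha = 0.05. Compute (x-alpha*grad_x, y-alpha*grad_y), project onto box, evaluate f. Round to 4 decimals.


Step 1: Compute gradient at (-0.6106, 0.3181).
grad_x = 2*6*-0.6106 + 2 = -5.3272
grad_y = 2*1*0.3181 + 2 = 2.6362
Step 2: Gradient step.
x_raw = -0.6106 - 0.05*-5.3272 = -0.3442
y_raw = 0.3181 - 0.05*2.6362 = 0.1863
Step 3: Project onto [-1, 2].
x_proj = clip(-0.3442) = -0.3442
y_proj = clip(0.1863) = 0.1863
Step 4: Evaluate f.
f(-0.3442, 0.1863) = 0.4298


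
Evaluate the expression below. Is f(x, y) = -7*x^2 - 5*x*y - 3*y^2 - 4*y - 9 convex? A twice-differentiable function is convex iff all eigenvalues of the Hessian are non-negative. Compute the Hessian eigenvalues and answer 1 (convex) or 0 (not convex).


The Hessian of f(x,y) = -7*x^2 - 5*x*y - 3*y^2 - 4*y - 9 is:
H = [[-14, -5], [-5, -6]]
Trace = -14 - 6 = -20
Determinant = -14*-6 - (-5)^2 = 59
Discriminant = (-20)^2 - 4*59 = 164.0
Eigenvalues: lambda_1 = -16.4031, lambda_2 = -3.5969
The function is not convex.

0


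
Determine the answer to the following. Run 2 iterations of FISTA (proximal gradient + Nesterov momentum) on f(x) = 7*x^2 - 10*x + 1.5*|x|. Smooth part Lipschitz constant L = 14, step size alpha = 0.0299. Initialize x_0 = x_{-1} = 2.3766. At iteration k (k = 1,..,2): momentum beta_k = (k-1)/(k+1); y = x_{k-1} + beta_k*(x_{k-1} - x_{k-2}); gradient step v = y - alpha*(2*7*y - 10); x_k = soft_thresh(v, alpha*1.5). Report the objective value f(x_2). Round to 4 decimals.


FISTA on f(x) = 7*x^2 - 10*x + 1.5*|x|
L = 14, alpha = 0.0299
Iteration 1: beta = 0.0, y = 2.3766 + 0.0*(2.3766 - 2.3766) = 2.3766
  grad(y) = 23.2724, v = y - alpha*grad = 1.6808
  prox(v) = soft_thresh(1.6808, 0.0449) = 1.6359
Iteration 2: beta = 0.3333, y = 1.6359 + 0.3333*(1.6359 - 2.3766) = 1.389
  grad(y) = 9.4461, v = y - alpha*grad = 1.1066
  prox(v) = soft_thresh(1.1066, 0.0449) = 1.0617
f(x_2) = 7*1.0617^2 - 10*1.0617 + 1.5*|1.0617| = -1.1339


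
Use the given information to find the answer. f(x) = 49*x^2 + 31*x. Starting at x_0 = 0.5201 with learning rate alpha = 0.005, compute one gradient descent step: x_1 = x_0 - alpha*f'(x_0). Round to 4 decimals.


We compute the gradient at x_0 and apply the update.
f'(x) = 98*x + 31
f'(0.5201) = 98*0.5201 + 31 = 81.9698
x_1 = 0.5201 - 0.005*81.9698 = 0.1103


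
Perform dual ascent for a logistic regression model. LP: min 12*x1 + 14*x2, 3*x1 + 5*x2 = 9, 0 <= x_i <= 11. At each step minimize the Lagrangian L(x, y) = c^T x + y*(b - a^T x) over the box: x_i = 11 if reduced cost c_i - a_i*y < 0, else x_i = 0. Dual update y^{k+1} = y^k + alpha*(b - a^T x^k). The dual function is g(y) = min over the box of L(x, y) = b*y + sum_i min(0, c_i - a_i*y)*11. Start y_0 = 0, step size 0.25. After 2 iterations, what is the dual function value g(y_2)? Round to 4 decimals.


Dual ascent for LP: min 12*x1 + 14*x2, 3*x1 + 5*x2 = 9, 0 <= x_i <= 11
Step 1: y^k = 0.0, reduced costs: (12.0, 14.0)
  x^k = (0.0, 0.0), subgradient = b - a^T x = 9.0
  y^{k+1} = 0.0 + 0.25*9.0 = 2.25
Step 2: y^k = 2.25, reduced costs: (5.25, 2.75)
  x^k = (0.0, 0.0), subgradient = b - a^T x = 9.0
  y^{k+1} = 2.25 + 0.25*9.0 = 4.5
Dual objective at y_2 = 4.5: reduced costs (-1.5, -8.5), box minimizer x = (11.0, 11.0)
g(y_2) = b*y + (c1 - a1*y)*x1 + (c2 - a2*y)*x2 = 9*4.5 + (-1.5)*11.0 + (-8.5)*11.0 = 40.5 - 16.5 - 93.5 = -69.5


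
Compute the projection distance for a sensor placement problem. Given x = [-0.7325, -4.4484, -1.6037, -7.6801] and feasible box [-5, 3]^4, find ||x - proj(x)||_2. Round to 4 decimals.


Project each component onto [-5, 3].
clip(-0.7325) = -0.7325, clip(-4.4484) = -4.4484, clip(-1.6037) = -1.6037, clip(-7.6801) = -5.0
Projection = [-0.7325, -4.4484, -1.6037, -5.0]
Squared diffs: [0.0, 0.0, 0.0, 7.1829]
Distance = sqrt(7.1829) = 2.6801


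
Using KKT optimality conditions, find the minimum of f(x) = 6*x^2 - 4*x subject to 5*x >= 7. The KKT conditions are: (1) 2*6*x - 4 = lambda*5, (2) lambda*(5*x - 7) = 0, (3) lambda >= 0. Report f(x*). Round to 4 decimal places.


Step 1: Try lambda = 0 (constraint inactive).
x_unc = 4/(2*6) = 0.3333
Check: 5*0.3333 = 1.6665 < 7 -- violated!
Step 2: Constraint must be active: 5*x = 7
x* = 7/5 = 1.4
lambda = (2*6*1.4 - 4)/5 = 2.56
Step 3: Compute optimal value.
f(x*) = 6*1.4^2 - 4*1.4 = 6.16


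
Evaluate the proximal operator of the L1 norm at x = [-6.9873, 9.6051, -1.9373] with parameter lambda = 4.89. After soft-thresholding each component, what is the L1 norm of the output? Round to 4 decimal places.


Soft-thresholding with lambda = 4.89:
prox(-6.9873) = sign(-6.9873)*max(|-6.9873| - 4.89, 0) = -2.0973
prox(9.6051) = sign(9.6051)*max(|9.6051| - 4.89, 0) = 4.7151
prox(-1.9373) = sign(-1.9373)*max(|-1.9373| - 4.89, 0) = 0.0
prox(x) = [-2.0973, 4.7151, 0.0]
||prox(x)||_1 = 2.0973 + 4.7151 + 0.0 = 6.8124


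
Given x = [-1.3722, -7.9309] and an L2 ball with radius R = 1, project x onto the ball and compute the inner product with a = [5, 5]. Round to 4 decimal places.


Step 1: Compute ||x|| (intermediates to 6 decimals).
||x|| = sqrt((-1.3722)^2 + (-7.9309)^2) = 8.048733
Step 2: Project.
Since ||x|| > R, scale = R/||x|| = 1/8.048733 = 0.124243, proj(x) = scale * x
proj(x) = [-0.170486, -0.985359]
Step 3: Dot product.
a^T * proj(x) = 5*(-0.170486) + 5*(-0.985359) = -5.7792


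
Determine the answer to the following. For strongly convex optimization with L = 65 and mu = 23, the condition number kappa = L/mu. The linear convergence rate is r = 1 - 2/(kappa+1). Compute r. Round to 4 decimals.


Step 1: Compute the condition number.
kappa = L/mu = 65/23 = 2.8261
Step 2: Compute the convergence rate.
r = 1 - 2/(kappa + 1) = 1 - 2*mu/(L + mu) = (L - mu)/(L + mu) = 42/88 = 0.4773


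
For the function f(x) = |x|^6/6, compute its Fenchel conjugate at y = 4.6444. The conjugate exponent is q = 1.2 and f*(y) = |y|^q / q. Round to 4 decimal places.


The conjugate exponent q satisfies 1/p + 1/q = 1.
p = 6, so q = 6/(6 - 1) = 1.2
|y|^q = 4.6444^1.2 = 6.3142
f*(4.6444) = 6.3142 / 1.2 = 5.2618


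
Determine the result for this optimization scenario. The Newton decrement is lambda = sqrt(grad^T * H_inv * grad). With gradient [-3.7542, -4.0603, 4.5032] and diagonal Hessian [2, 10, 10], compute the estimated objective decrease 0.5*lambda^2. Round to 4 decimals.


Step 1: H is diagonal, so H^(-1) * g = [-1.8771, -0.406, 0.4503].
Step 2: g^T H^(-1) g = sum_i g_i^2 / H_ii
  = (-3.7542)^2/2 + (-4.0603)^2/10 + (4.5032)^2/10
  = 7.047 + 1.6486 + 2.0279 = 10.7235
Step 3: Objective decrease = 0.5 * g^T H^(-1) g = 5.3617


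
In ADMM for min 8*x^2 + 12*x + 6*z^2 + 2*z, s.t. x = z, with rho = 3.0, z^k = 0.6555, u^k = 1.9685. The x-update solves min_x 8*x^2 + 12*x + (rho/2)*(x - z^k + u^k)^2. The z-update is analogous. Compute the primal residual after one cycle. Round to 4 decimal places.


ADMM iteration with rho = 3.0, z^k = 0.6555, u^k = 1.9685
Step 1: x-update.
Minimize 8*x^2 + 12*x + (3.0/2)*(x - 0.6555 + 1.9685)^2
FOC: (2*8 + 3.0)*x = -12 + 3.0*(0.6555 - 1.9685)
x^{k+1} = -0.8389
Step 2: z-update.
Minimize 6*z^2 + 2*z + (3.0/2)*(-0.8389 - z + 1.9685)^2
FOC: (2*6 + 3.0)*z = -2 + 3.0*(-0.8389 + 1.9685)
z^{k+1} = 0.0926
Step 3: u-update.
u^{k+1} = 1.9685 - 0.8389 - 0.0926 = 1.037
Step 4: Primal residual = |-0.8389 - 0.0926| = 0.9315
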